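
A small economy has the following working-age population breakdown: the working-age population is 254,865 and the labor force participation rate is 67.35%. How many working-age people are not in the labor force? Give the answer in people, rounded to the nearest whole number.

About 83,213 are not in the labor force.

Share not in the labor force = 1 − 0.6735 = 0.3265.
Not in labor force = 0.3265 × 254,865 ≈ 83,213.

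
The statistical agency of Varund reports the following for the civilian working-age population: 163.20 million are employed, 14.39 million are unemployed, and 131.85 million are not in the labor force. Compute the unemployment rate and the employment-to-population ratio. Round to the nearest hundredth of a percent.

Labor force = employed + unemployed = 163.20 + 14.39 = 177.59 million.
Working-age population = 177.59 + 131.85 = 309.44 million.
Unemployment rate = 14.39 / 177.59 = 8.10%.
Employment-population ratio = 163.20 / 309.44 = 52.74%.

Unemployment rate ≈ 8.10%; employment-population ratio ≈ 52.74%.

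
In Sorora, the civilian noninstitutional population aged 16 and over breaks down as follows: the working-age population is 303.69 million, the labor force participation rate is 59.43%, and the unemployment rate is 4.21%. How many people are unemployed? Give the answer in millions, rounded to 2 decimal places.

About 7.60 million are unemployed.

Labor force = 0.5943 × 303.69 = 180.48 million.
Unemployed = 0.0421 × 180.48 ≈ 7.60 million.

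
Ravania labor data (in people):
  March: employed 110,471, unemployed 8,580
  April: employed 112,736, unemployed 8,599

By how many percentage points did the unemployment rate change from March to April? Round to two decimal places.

The unemployment rate changed by −0.12 percentage points.

March: labor force = 110,471 + 8,580 = 119,051; u = 8,580/119,051 = 7.21%.
April: labor force = 112,736 + 8,599 = 121,335; u = 8,599/121,335 = 7.09%.
Change = 7.09% − 7.21% = −0.12 pp.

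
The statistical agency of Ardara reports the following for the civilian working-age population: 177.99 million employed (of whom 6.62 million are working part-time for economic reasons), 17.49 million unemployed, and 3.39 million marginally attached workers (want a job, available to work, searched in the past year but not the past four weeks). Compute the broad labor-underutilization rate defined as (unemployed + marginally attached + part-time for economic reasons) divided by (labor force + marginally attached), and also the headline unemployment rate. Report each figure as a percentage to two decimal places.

Broad underutilization rate ≈ 13.83%; headline unemployment rate ≈ 8.95%.

Labor force = 177.99 + 17.49 = 195.48 million.
Numerator = 17.49 + 3.39 + 6.62 = 27.50 million.
Denominator = 195.48 + 3.39 = 198.87 million.
Broad rate = 27.50 / 198.87 = 13.83%.
Headline unemployment rate = 17.49 / 195.48 = 8.95%.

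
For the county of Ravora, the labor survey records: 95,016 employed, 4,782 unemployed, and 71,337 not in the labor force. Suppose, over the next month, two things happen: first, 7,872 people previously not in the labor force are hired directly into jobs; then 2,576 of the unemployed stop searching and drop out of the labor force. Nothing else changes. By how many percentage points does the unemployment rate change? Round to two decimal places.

Initially, labor force = 95,016 + 4,782 = 99,798, so u = 4,782/99,798 = 4.79%.
After the first change, employed and labor force both rise by 7,872; unemployed unchanged → E = 102,888, U = 4,782, labor force = 107,670.
After the second change, unemployed and labor force both fall by 2,576 → E = 102,888, U = 2,206, labor force = 105,094.
New unemployment rate = 2,206 / 105,094 = 2.10%.
Change = 2.10% − 4.79% = −2.69 percentage points.

The unemployment rate changes by −2.69 percentage points.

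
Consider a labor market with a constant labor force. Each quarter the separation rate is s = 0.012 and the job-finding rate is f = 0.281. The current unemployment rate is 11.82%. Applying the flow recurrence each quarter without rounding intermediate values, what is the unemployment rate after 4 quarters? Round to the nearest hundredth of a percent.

With a fixed labor force, u_{t+1} = u_t + s·(1−u_t) − f·u_t = u_t·(1−s−f) + s.
Here 1−s−f = 0.707 and s = 0.012.
u_1 = 0.118200 × 0.707 + 0.012 = 0.095567.
u_2 = 0.095567 × 0.707 + 0.012 = 0.079566.
u_3 = 0.079566 × 0.707 + 0.012 = 0.068253.
u_4 = 0.068253 × 0.707 + 0.012 = 0.060255.

Unemployment rate after four quarters ≈ 6.03%.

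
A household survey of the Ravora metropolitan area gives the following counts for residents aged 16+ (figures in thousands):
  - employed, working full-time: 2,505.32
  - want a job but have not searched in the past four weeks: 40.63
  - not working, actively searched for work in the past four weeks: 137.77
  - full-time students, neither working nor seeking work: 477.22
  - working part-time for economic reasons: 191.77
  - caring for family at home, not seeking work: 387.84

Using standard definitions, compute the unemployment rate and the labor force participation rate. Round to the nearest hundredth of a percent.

Unemployment rate ≈ 4.86%; labor force participation rate ≈ 75.79%.

Employed = 2,505.32 + 191.77 = 2,697.09 thousand (anyone who worked, including part-time for economic reasons, counts as employed).
Unemployed = 137.77 thousand.
Labor force = 2,697.09 + 137.77 = 2,834.86 thousand.
Not in labor force = 40.63 + 477.22 + 387.84 = 905.69 thousand (those not working and not actively searching are outside the labor force — including those who want a job but have given up searching).
Civilian working-age population = 2,834.86 + 905.69 = 3,740.55 thousand.
Unemployment rate = 137.77 / 2,834.86 = 4.86%.
Labor force participation rate = 2,834.86 / 3,740.55 = 75.79%.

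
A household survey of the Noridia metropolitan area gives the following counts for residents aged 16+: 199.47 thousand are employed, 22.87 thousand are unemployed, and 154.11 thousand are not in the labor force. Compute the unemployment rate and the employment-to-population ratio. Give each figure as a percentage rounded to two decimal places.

Labor force = employed + unemployed = 199.47 + 22.87 = 222.34 thousand.
Working-age population = 222.34 + 154.11 = 376.45 thousand.
Unemployment rate = 22.87 / 222.34 = 10.29%.
Employment-population ratio = 199.47 / 376.45 = 52.99%.

Unemployment rate ≈ 10.29%; employment-population ratio ≈ 52.99%.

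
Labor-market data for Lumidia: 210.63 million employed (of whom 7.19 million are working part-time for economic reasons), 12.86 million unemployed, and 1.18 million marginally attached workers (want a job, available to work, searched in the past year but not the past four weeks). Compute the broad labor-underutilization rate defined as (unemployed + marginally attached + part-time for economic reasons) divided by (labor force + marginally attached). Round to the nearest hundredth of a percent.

Labor force = 210.63 + 12.86 = 223.49 million.
Numerator = 12.86 + 1.18 + 7.19 = 21.23 million.
Denominator = 223.49 + 1.18 = 224.67 million.
Broad rate = 21.23 / 224.67 = 9.45%.

Broad underutilization rate ≈ 9.45%.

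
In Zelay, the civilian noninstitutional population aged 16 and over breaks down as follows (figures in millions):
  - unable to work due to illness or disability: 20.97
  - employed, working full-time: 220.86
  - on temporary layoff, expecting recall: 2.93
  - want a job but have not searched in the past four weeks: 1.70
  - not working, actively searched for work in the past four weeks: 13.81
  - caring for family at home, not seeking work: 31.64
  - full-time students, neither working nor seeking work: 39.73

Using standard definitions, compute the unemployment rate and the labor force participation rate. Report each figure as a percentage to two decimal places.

Employed = 220.86 million.
Unemployed = 2.93 + 13.81 = 16.74 million (jobless and actively searching, or on temporary layoff).
Labor force = 220.86 + 16.74 = 237.60 million.
Not in labor force = 20.97 + 1.70 + 31.64 + 39.73 = 94.04 million (those not working and not actively searching are outside the labor force — including those who want a job but have given up searching).
Civilian working-age population = 237.60 + 94.04 = 331.64 million.
Unemployment rate = 16.74 / 237.60 = 7.05%.
Labor force participation rate = 237.60 / 331.64 = 71.64%.

Unemployment rate ≈ 7.05%; labor force participation rate ≈ 71.64%.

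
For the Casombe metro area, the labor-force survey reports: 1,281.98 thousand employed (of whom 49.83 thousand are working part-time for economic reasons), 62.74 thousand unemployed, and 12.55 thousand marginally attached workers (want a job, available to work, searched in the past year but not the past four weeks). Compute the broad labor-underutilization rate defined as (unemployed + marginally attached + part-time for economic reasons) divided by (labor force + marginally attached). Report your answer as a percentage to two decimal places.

Broad underutilization rate ≈ 9.22%.

Labor force = 1,281.98 + 62.74 = 1,344.72 thousand.
Numerator = 62.74 + 12.55 + 49.83 = 125.12 thousand.
Denominator = 1,344.72 + 12.55 = 1,357.27 thousand.
Broad rate = 125.12 / 1,357.27 = 9.22%.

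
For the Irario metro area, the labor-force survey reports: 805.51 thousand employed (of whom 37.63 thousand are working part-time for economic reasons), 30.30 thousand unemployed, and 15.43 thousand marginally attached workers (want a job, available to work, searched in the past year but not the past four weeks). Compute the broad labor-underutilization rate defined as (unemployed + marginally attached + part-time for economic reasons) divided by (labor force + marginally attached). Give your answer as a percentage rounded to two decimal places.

Broad underutilization rate ≈ 9.79%.

Labor force = 805.51 + 30.30 = 835.81 thousand.
Numerator = 30.30 + 15.43 + 37.63 = 83.36 thousand.
Denominator = 835.81 + 15.43 = 851.24 thousand.
Broad rate = 83.36 / 851.24 = 9.79%.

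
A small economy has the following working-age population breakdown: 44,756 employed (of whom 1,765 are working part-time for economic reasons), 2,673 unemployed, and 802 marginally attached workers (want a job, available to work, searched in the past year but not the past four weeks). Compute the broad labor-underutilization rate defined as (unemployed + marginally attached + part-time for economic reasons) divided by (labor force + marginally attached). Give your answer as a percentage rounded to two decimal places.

Broad underutilization rate ≈ 10.86%.

Labor force = 44,756 + 2,673 = 47,429.
Numerator = 2,673 + 802 + 1,765 = 5,240.
Denominator = 47,429 + 802 = 48,231.
Broad rate = 5,240 / 48,231 = 10.86%.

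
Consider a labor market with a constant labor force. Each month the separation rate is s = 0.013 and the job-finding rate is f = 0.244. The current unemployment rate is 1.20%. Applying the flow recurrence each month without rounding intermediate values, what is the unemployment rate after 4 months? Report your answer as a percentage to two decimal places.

With a fixed labor force, u_{t+1} = u_t + s·(1−u_t) − f·u_t = u_t·(1−s−f) + s.
Here 1−s−f = 0.743 and s = 0.013.
u_1 = 0.012000 × 0.743 + 0.013 = 0.021916.
u_2 = 0.021916 × 0.743 + 0.013 = 0.029284.
u_3 = 0.029284 × 0.743 + 0.013 = 0.034758.
u_4 = 0.034758 × 0.743 + 0.013 = 0.038825.

Unemployment rate after four months ≈ 3.88%.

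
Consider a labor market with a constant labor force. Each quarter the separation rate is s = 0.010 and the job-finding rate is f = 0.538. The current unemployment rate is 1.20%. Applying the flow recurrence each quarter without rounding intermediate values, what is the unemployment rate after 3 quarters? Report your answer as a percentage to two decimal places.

Unemployment rate after three quarters ≈ 1.77%.

With a fixed labor force, u_{t+1} = u_t + s·(1−u_t) − f·u_t = u_t·(1−s−f) + s.
Here 1−s−f = 0.452 and s = 0.010.
u_1 = 0.012000 × 0.452 + 0.010 = 0.015424.
u_2 = 0.015424 × 0.452 + 0.010 = 0.016972.
u_3 = 0.016972 × 0.452 + 0.010 = 0.017671.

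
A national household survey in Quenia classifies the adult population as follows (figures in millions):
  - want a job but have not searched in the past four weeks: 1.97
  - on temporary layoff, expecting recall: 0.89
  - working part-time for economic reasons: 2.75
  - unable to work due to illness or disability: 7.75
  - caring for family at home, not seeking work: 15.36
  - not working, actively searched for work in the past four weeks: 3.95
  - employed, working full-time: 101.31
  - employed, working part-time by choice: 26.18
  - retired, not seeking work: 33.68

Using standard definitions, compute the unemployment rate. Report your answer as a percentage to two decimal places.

Employed = 2.75 + 101.31 + 26.18 = 130.24 million (anyone who worked, including part-time for economic reasons, counts as employed).
Unemployed = 0.89 + 3.95 = 4.84 million (jobless and actively searching, or on temporary layoff).
Labor force = 130.24 + 4.84 = 135.08 million.
Unemployment rate = 4.84 / 135.08 = 3.58%.

Unemployment rate ≈ 3.58%.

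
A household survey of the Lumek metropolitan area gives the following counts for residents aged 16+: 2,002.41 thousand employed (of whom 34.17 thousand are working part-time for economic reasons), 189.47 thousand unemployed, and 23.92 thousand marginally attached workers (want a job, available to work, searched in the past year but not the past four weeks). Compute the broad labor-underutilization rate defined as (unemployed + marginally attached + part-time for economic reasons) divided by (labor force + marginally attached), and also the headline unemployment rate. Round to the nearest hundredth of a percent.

Labor force = 2,002.41 + 189.47 = 2,191.88 thousand.
Numerator = 189.47 + 23.92 + 34.17 = 247.56 thousand.
Denominator = 2,191.88 + 23.92 = 2,215.80 thousand.
Broad rate = 247.56 / 2,215.80 = 11.17%.
Headline unemployment rate = 189.47 / 2,191.88 = 8.64%.

Broad underutilization rate ≈ 11.17%; headline unemployment rate ≈ 8.64%.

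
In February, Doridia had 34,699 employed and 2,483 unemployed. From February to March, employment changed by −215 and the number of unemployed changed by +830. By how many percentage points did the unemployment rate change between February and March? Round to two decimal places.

February: labor force = 34,699 + 2,483 = 37,182; u = 2,483/37,182 = 6.68%.
March: labor force = 34,484 + 3,313 = 37,797; u = 3,313/37,797 = 8.77%.
Change = 8.77% − 6.68% = +2.09 pp.

The unemployment rate changed by +2.09 percentage points.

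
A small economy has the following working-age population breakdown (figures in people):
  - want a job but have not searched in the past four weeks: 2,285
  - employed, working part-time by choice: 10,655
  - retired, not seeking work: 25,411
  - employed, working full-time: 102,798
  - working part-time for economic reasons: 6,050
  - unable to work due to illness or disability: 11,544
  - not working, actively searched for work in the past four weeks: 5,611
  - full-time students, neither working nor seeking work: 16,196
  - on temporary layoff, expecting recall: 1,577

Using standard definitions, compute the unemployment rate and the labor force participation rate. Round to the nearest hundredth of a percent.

Unemployment rate ≈ 5.67%; labor force participation rate ≈ 69.56%.

Employed = 10,655 + 102,798 + 6,050 = 119,503 (anyone who worked, including part-time for economic reasons, counts as employed).
Unemployed = 5,611 + 1,577 = 7,188 (jobless and actively searching, or on temporary layoff).
Labor force = 119,503 + 7,188 = 126,691.
Not in labor force = 2,285 + 25,411 + 11,544 + 16,196 = 55,436 (those not working and not actively searching are outside the labor force — including those who want a job but have given up searching).
Civilian working-age population = 126,691 + 55,436 = 182,127.
Unemployment rate = 7,188 / 126,691 = 5.67%.
Labor force participation rate = 126,691 / 182,127 = 69.56%.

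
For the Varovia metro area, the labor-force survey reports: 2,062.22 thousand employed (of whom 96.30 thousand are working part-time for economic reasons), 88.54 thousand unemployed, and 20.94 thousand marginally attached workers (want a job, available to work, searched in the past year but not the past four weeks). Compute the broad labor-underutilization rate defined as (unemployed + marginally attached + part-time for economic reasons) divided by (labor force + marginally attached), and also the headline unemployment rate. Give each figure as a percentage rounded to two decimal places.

Broad underutilization rate ≈ 9.48%; headline unemployment rate ≈ 4.12%.

Labor force = 2,062.22 + 88.54 = 2,150.76 thousand.
Numerator = 88.54 + 20.94 + 96.30 = 205.78 thousand.
Denominator = 2,150.76 + 20.94 = 2,171.70 thousand.
Broad rate = 205.78 / 2,171.70 = 9.48%.
Headline unemployment rate = 88.54 / 2,150.76 = 4.12%.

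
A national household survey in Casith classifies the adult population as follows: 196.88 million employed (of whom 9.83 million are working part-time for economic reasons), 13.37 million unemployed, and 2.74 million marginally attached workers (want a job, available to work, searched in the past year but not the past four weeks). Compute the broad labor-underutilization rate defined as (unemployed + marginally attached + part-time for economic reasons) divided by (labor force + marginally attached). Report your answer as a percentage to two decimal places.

Broad underutilization rate ≈ 12.18%.

Labor force = 196.88 + 13.37 = 210.25 million.
Numerator = 13.37 + 2.74 + 9.83 = 25.94 million.
Denominator = 210.25 + 2.74 = 212.99 million.
Broad rate = 25.94 / 212.99 = 12.18%.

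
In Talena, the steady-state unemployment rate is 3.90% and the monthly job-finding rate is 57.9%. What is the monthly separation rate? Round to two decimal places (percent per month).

From u* = s/(s+f): s = u·f/(1−u).
s = 0.0390 × 57.9 / (1 − 0.0390) = 2.2581 / 0.9610 ≈ 2.35% per month.

Separation rate ≈ 2.35% per month.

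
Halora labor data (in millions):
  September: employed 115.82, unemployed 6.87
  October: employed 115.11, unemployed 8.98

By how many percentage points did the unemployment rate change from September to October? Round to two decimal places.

September: labor force = 115.82 + 6.87 = 122.69; u = 6.87/122.69 = 5.60%.
October: labor force = 115.11 + 8.98 = 124.09; u = 8.98/124.09 = 7.24%.
Change = 7.24% − 5.60% = +1.64 pp.

The unemployment rate changed by +1.64 percentage points.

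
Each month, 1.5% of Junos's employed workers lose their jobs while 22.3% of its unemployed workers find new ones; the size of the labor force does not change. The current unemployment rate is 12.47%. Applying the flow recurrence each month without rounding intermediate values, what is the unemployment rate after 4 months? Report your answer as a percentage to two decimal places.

With a fixed labor force, u_{t+1} = u_t + s·(1−u_t) − f·u_t = u_t·(1−s−f) + s.
Here 1−s−f = 0.762 and s = 0.015.
u_1 = 0.124700 × 0.762 + 0.015 = 0.110021.
u_2 = 0.110021 × 0.762 + 0.015 = 0.098836.
u_3 = 0.098836 × 0.762 + 0.015 = 0.090313.
u_4 = 0.090313 × 0.762 + 0.015 = 0.083819.

Unemployment rate after four months ≈ 8.38%.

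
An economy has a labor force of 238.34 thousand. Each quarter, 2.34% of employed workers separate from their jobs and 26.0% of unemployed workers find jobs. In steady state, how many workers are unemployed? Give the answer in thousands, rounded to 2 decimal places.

About 19.68 thousand are unemployed in steady state.

Steady-state unemployment rate u* = s/(s+f) = 2.34/(2.34+26.0) = 0.082569.
Unemployed = u* × labor force = 0.082569 × 238.34 ≈ 19.68 thousand.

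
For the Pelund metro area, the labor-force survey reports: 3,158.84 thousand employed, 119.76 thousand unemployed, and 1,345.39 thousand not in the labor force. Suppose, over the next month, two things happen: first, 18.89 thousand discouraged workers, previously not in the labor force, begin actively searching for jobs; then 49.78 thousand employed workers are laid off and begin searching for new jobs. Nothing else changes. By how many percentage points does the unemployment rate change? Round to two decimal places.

Initially, labor force = 3,158.84 + 119.76 = 3,278.60 thousand, so u = 119.76/3,278.60 = 3.65%.
After the first change, unemployed and labor force both rise by 18.89 → E = 3,158.84, U = 138.65, labor force = 3,297.49 thousand.
After the second change, employed falls and unemployed rises by 49.78; labor force unchanged → E = 3,109.06, U = 188.43, labor force = 3,297.49 thousand.
New unemployment rate = 188.43 / 3,297.49 = 5.71%.
Change = 5.71% − 3.65% = +2.06 percentage points.

The unemployment rate changes by +2.06 percentage points.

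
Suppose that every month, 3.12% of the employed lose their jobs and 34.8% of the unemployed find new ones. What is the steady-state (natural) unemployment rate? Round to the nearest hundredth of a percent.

Steady-state unemployment rate ≈ 8.23%.

At steady state the flows balance: s·E = f·U, so U/(E+U) = s/(s+f).
u* = 3.12 / (3.12 + 34.8) = 3.12 / 37.92 = 8.23%.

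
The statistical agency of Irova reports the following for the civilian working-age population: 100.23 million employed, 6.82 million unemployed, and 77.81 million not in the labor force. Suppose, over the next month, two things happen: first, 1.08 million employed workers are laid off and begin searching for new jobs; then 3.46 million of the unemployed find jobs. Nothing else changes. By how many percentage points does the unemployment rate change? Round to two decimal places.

The unemployment rate changes by −2.22 percentage points.

Initially, labor force = 100.23 + 6.82 = 107.05 million, so u = 6.82/107.05 = 6.37%.
After the first change, employed falls and unemployed rises by 1.08; labor force unchanged → E = 99.15, U = 7.90, labor force = 107.05 million.
After the second change, unemployed falls and employed rises by 3.46; labor force unchanged → E = 102.61, U = 4.44, labor force = 107.05 million.
New unemployment rate = 4.44 / 107.05 = 4.15%.
Change = 4.15% − 6.37% = −2.22 percentage points.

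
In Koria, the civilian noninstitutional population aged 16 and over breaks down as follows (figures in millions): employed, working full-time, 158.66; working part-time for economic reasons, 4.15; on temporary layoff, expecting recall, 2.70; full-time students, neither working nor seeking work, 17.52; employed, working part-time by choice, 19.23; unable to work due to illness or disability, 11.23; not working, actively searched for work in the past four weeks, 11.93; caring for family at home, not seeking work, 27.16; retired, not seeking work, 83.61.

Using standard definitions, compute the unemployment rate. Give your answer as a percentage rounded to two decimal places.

Employed = 158.66 + 4.15 + 19.23 = 182.04 million (anyone who worked, including part-time for economic reasons, counts as employed).
Unemployed = 2.70 + 11.93 = 14.63 million (jobless and actively searching, or on temporary layoff).
Labor force = 182.04 + 14.63 = 196.67 million.
Unemployment rate = 14.63 / 196.67 = 7.44%.

Unemployment rate ≈ 7.44%.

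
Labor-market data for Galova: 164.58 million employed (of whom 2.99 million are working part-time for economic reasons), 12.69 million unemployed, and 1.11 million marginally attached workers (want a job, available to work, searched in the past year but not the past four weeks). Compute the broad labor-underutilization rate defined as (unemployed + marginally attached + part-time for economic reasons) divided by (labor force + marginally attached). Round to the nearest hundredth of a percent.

Broad underutilization rate ≈ 9.41%.

Labor force = 164.58 + 12.69 = 177.27 million.
Numerator = 12.69 + 1.11 + 2.99 = 16.79 million.
Denominator = 177.27 + 1.11 = 178.38 million.
Broad rate = 16.79 / 178.38 = 9.41%.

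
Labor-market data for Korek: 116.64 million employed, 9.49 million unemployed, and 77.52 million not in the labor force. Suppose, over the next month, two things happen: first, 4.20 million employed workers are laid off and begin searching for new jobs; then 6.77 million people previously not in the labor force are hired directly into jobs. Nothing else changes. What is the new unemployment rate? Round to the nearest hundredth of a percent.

New unemployment rate ≈ 10.30%.

Initially, labor force = 116.64 + 9.49 = 126.13 million, so u = 9.49/126.13 = 7.52%.
After the first change, employed falls and unemployed rises by 4.20; labor force unchanged → E = 112.44, U = 13.69, labor force = 126.13 million.
After the second change, employed and labor force both rise by 6.77; unemployed unchanged → E = 119.21, U = 13.69, labor force = 132.90 million.
New unemployment rate = 13.69 / 132.90 = 10.30%.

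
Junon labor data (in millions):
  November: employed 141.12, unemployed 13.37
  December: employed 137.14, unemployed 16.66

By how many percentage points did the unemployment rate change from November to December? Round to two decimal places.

The unemployment rate changed by +2.18 percentage points.

November: labor force = 141.12 + 13.37 = 154.49; u = 13.37/154.49 = 8.65%.
December: labor force = 137.14 + 16.66 = 153.80; u = 16.66/153.80 = 10.83%.
Change = 10.83% − 8.65% = +2.18 pp.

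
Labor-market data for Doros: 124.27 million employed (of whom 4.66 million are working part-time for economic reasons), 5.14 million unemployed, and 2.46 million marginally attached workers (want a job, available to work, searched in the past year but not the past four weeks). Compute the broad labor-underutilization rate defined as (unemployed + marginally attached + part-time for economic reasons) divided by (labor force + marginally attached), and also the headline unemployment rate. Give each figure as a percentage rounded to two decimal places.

Labor force = 124.27 + 5.14 = 129.41 million.
Numerator = 5.14 + 2.46 + 4.66 = 12.26 million.
Denominator = 129.41 + 2.46 = 131.87 million.
Broad rate = 12.26 / 131.87 = 9.30%.
Headline unemployment rate = 5.14 / 129.41 = 3.97%.

Broad underutilization rate ≈ 9.30%; headline unemployment rate ≈ 3.97%.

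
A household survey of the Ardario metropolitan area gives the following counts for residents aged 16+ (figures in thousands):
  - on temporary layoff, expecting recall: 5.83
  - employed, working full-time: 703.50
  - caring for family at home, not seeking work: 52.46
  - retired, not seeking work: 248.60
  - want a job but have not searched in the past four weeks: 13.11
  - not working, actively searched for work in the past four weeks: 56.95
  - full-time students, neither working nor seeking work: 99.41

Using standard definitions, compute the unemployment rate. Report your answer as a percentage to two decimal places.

Employed = 703.50 thousand.
Unemployed = 5.83 + 56.95 = 62.78 thousand (jobless and actively searching, or on temporary layoff).
Labor force = 703.50 + 62.78 = 766.28 thousand.
Unemployment rate = 62.78 / 766.28 = 8.19%.

Unemployment rate ≈ 8.19%.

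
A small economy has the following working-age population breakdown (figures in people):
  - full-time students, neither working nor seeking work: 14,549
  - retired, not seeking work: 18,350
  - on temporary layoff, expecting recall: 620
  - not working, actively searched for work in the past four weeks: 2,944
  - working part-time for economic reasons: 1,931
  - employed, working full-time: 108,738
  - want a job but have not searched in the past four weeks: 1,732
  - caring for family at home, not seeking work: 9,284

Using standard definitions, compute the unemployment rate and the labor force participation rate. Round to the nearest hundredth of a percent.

Employed = 1,931 + 108,738 = 110,669 (anyone who worked, including part-time for economic reasons, counts as employed).
Unemployed = 620 + 2,944 = 3,564 (jobless and actively searching, or on temporary layoff).
Labor force = 110,669 + 3,564 = 114,233.
Not in labor force = 14,549 + 18,350 + 1,732 + 9,284 = 43,915 (those not working and not actively searching are outside the labor force — including those who want a job but have given up searching).
Civilian working-age population = 114,233 + 43,915 = 158,148.
Unemployment rate = 3,564 / 114,233 = 3.12%.
Labor force participation rate = 114,233 / 158,148 = 72.23%.

Unemployment rate ≈ 3.12%; labor force participation rate ≈ 72.23%.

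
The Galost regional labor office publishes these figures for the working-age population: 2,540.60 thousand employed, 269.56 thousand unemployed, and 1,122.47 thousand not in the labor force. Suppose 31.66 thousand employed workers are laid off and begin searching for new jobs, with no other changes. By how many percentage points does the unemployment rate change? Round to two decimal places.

Initially, labor force = 2,540.60 + 269.56 = 2,810.16 thousand, so u = 269.56/2,810.16 = 9.59%.
After the change, employed falls and unemployed rises by 31.66; labor force unchanged → E = 2,508.94, U = 301.22, labor force = 2,810.16 thousand.
New unemployment rate = 301.22 / 2,810.16 = 10.72%.
Change = 10.72% − 9.59% = +1.13 percentage points.

The unemployment rate changes by +1.13 percentage points.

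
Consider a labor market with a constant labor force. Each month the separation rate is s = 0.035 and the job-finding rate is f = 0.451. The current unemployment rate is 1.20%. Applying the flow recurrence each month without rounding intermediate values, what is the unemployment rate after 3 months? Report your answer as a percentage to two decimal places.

Unemployment rate after three months ≈ 6.39%.

With a fixed labor force, u_{t+1} = u_t + s·(1−u_t) − f·u_t = u_t·(1−s−f) + s.
Here 1−s−f = 0.514 and s = 0.035.
u_1 = 0.012000 × 0.514 + 0.035 = 0.041168.
u_2 = 0.041168 × 0.514 + 0.035 = 0.056160.
u_3 = 0.056160 × 0.514 + 0.035 = 0.063866.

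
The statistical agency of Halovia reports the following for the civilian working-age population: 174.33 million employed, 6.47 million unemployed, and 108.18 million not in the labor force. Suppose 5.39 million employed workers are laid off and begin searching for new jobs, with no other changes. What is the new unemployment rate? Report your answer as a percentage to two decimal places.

Initially, labor force = 174.33 + 6.47 = 180.80 million, so u = 6.47/180.80 = 3.58%.
After the change, employed falls and unemployed rises by 5.39; labor force unchanged → E = 168.94, U = 11.86, labor force = 180.80 million.
New unemployment rate = 11.86 / 180.80 = 6.56%.

New unemployment rate ≈ 6.56%.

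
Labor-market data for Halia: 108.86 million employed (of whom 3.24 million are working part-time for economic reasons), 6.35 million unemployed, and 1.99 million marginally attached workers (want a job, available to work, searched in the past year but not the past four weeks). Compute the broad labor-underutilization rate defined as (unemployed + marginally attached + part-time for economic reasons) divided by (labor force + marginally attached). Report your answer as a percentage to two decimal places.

Labor force = 108.86 + 6.35 = 115.21 million.
Numerator = 6.35 + 1.99 + 3.24 = 11.58 million.
Denominator = 115.21 + 1.99 = 117.20 million.
Broad rate = 11.58 / 117.20 = 9.88%.

Broad underutilization rate ≈ 9.88%.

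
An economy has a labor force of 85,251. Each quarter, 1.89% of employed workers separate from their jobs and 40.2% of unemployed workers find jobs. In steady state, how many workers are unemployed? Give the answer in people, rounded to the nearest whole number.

Steady-state unemployment rate u* = s/(s+f) = 1.89/(1.89+40.2) = 0.044904.
Unemployed = u* × labor force = 0.044904 × 85,251 ≈ 3,828.

About 3,828 are unemployed in steady state.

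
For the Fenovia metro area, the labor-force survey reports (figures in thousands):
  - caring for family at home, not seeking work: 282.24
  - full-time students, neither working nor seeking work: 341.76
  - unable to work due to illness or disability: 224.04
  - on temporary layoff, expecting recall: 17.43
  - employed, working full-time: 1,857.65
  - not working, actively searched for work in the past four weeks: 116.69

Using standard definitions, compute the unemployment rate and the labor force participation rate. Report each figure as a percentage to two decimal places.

Unemployment rate ≈ 6.73%; labor force participation rate ≈ 70.14%.

Employed = 1,857.65 thousand.
Unemployed = 17.43 + 116.69 = 134.12 thousand (jobless and actively searching, or on temporary layoff).
Labor force = 1,857.65 + 134.12 = 1,991.77 thousand.
Not in labor force = 282.24 + 341.76 + 224.04 = 848.04 thousand (those not working and not actively searching are outside the labor force).
Civilian working-age population = 1,991.77 + 848.04 = 2,839.81 thousand.
Unemployment rate = 134.12 / 1,991.77 = 6.73%.
Labor force participation rate = 1,991.77 / 2,839.81 = 70.14%.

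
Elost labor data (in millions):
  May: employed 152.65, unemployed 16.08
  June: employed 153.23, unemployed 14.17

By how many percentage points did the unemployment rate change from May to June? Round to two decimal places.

The unemployment rate changed by −1.07 percentage points.

May: labor force = 152.65 + 16.08 = 168.73; u = 16.08/168.73 = 9.53%.
June: labor force = 153.23 + 14.17 = 167.40; u = 14.17/167.40 = 8.46%.
Change = 8.46% − 9.53% = −1.07 pp.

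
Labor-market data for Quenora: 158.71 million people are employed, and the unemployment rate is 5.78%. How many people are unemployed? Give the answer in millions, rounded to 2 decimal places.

About 9.74 million are unemployed.

Let U be the number unemployed. The labor force is E + U, and U/(E+U) = 0.0578.
So U = 0.0578 × 158.71 / (1 − 0.0578) = 9.1734 / 0.9422 ≈ 9.74 million.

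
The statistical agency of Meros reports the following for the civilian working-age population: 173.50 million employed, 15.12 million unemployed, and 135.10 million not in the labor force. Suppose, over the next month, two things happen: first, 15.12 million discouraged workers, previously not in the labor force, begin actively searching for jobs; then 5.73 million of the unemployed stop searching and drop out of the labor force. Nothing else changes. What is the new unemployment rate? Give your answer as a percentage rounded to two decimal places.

New unemployment rate ≈ 12.38%.

Initially, labor force = 173.50 + 15.12 = 188.62 million, so u = 15.12/188.62 = 8.02%.
After the first change, unemployed and labor force both rise by 15.12 → E = 173.50, U = 30.24, labor force = 203.74 million.
After the second change, unemployed and labor force both fall by 5.73 → E = 173.50, U = 24.51, labor force = 198.01 million.
New unemployment rate = 24.51 / 198.01 = 12.38%.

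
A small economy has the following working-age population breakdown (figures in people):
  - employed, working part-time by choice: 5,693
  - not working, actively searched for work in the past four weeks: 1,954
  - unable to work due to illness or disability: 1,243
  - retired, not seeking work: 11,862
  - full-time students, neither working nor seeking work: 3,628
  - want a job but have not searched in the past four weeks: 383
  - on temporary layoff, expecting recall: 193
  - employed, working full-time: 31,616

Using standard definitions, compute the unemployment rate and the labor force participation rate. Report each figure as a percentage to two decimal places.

Employed = 5,693 + 31,616 = 37,309.
Unemployed = 1,954 + 193 = 2,147 (jobless and actively searching, or on temporary layoff).
Labor force = 37,309 + 2,147 = 39,456.
Not in labor force = 1,243 + 11,862 + 3,628 + 383 = 17,116 (those not working and not actively searching are outside the labor force — including those who want a job but have given up searching).
Civilian working-age population = 39,456 + 17,116 = 56,572.
Unemployment rate = 2,147 / 39,456 = 5.44%.
Labor force participation rate = 39,456 / 56,572 = 69.74%.

Unemployment rate ≈ 5.44%; labor force participation rate ≈ 69.74%.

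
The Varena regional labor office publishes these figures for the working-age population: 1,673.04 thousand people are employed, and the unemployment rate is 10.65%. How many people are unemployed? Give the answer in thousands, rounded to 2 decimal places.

About 199.42 thousand are unemployed.

Let U be the number unemployed. The labor force is E + U, and U/(E+U) = 0.1065.
So U = 0.1065 × 1,673.04 / (1 − 0.1065) = 178.1788 / 0.8935 ≈ 199.42 thousand.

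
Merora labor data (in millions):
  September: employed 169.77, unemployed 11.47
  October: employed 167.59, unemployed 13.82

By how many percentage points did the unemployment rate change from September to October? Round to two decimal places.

September: labor force = 169.77 + 11.47 = 181.24; u = 11.47/181.24 = 6.33%.
October: labor force = 167.59 + 13.82 = 181.41; u = 13.82/181.41 = 7.62%.
Change = 7.62% − 6.33% = +1.29 pp.

The unemployment rate changed by +1.29 percentage points.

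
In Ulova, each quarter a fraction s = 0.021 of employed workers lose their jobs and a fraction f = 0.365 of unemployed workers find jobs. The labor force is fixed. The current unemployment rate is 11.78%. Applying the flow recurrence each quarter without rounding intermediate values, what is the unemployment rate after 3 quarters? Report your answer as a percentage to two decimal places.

With a fixed labor force, u_{t+1} = u_t + s·(1−u_t) − f·u_t = u_t·(1−s−f) + s.
Here 1−s−f = 0.614 and s = 0.021.
u_1 = 0.117800 × 0.614 + 0.021 = 0.093329.
u_2 = 0.093329 × 0.614 + 0.021 = 0.078304.
u_3 = 0.078304 × 0.614 + 0.021 = 0.069079.

Unemployment rate after three quarters ≈ 6.91%.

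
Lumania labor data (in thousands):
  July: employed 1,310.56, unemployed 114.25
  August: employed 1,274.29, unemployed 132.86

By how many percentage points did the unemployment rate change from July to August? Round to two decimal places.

The unemployment rate changed by +1.42 percentage points.

July: labor force = 1,310.56 + 114.25 = 1,424.81; u = 114.25/1,424.81 = 8.02%.
August: labor force = 1,274.29 + 132.86 = 1,407.15; u = 132.86/1,407.15 = 9.44%.
Change = 9.44% − 8.02% = +1.42 pp.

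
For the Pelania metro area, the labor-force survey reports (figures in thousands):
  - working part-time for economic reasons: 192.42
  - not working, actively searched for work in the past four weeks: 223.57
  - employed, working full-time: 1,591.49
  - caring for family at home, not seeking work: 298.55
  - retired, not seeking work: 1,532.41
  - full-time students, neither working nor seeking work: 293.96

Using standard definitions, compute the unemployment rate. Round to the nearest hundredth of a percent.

Employed = 192.42 + 1,591.49 = 1,783.91 thousand (anyone who worked, including part-time for economic reasons, counts as employed).
Unemployed = 223.57 thousand.
Labor force = 1,783.91 + 223.57 = 2,007.48 thousand.
Unemployment rate = 223.57 / 2,007.48 = 11.14%.

Unemployment rate ≈ 11.14%.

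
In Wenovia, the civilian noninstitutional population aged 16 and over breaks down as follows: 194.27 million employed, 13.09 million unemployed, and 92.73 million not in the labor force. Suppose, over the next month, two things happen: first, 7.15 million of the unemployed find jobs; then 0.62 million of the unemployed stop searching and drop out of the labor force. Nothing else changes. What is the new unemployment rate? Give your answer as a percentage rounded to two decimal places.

New unemployment rate ≈ 2.57%.

Initially, labor force = 194.27 + 13.09 = 207.36 million, so u = 13.09/207.36 = 6.31%.
After the first change, unemployed falls and employed rises by 7.15; labor force unchanged → E = 201.42, U = 5.94, labor force = 207.36 million.
After the second change, unemployed and labor force both fall by 0.62 → E = 201.42, U = 5.32, labor force = 206.74 million.
New unemployment rate = 5.32 / 206.74 = 2.57%.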